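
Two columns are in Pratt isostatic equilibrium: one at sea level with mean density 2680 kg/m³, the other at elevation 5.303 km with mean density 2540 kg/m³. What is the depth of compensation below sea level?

96.2 km

ρ_ref D = ρ (D + h) → D (ρ_ref − ρ) = ρ h.
D = ρ h/(ρ_ref − ρ) = 2540 × 5.303 km/(2680 − 2540) = 96.2 km.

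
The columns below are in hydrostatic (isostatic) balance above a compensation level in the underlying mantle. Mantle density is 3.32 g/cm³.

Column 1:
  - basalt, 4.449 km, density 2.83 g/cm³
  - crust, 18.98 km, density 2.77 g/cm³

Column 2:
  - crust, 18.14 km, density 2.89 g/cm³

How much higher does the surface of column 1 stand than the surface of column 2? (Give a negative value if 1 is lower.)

1.45 km

For any compensation level in the mantle, the mantle terms cancel and isostasy reduces to e = (Σt_1 − Σt_2) − (Σ(ρt)_1 − Σ(ρt)_2) / ρ_m.
Σt_1 = 23.429 km; Σt_2 = 18.14 km; Σ(ρt)_1 = 65.16527; Σ(ρt)_2 = 52.4246 (in km·g/cm³).
e = (23.429 − 18.14) − (65.16527 − 52.4246) / 3.32 = 1.45 km.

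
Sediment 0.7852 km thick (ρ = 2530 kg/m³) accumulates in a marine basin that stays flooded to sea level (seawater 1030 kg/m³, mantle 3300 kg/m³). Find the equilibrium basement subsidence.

Submarine loading: the sediment displaces seawater, and the subsidence is in turn flooded, so s (ρ_m − ρ_w) = t (ρ_sed − ρ_w).
s = 0.7852 km × (2530 − 1030) / (3300 − 1030) = 0.519 km.

0.519 km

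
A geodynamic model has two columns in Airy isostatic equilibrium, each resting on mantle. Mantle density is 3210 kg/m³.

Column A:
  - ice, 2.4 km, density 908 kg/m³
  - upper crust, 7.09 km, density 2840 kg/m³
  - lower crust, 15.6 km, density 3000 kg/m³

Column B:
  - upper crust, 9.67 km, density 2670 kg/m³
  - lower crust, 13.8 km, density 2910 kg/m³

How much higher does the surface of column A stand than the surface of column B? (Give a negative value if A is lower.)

For any compensation level in the mantle, the mantle terms cancel and isostasy reduces to e = (Σt_A − Σt_B) − (Σ(ρt)_A − Σ(ρt)_B) / ρ_m.
Σt_A = 25.09 km; Σt_B = 23.47 km; Σ(ρt)_A = 69114.8; Σ(ρt)_B = 65976.9 (in km·kg/m³).
e = (25.09 − 23.47) − (69114.8 − 65976.9) / 3210 = 0.642 km.

0.642 km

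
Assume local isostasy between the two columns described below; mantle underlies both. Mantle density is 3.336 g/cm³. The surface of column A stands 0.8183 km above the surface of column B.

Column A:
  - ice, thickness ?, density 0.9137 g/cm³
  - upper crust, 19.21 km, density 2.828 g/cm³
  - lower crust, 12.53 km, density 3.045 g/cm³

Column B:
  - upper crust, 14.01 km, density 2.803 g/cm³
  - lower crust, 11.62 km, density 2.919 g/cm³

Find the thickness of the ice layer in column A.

Take the compensation level at the base of the deeper column (depth z_c below the surface of column A) and equate Σ ρ_i t_i down to z_c; mantle fills any gap and the z_c terms cancel.
Column A: x×0.9137 + 19.21×2.828 + 12.53×3.045 + (z_c − 31.74 − x)×3.336
Column B: 0.8183×0 + 14.01×2.803 + 11.62×2.919 + (z_c − 0.8183 − 25.63)×3.336
The z_c×3.336 term appears on both sides and cancels. Collect the known terms of each column as K = Σ(ρt)_known − 3.336 × (depth of known layers): K_A = 92.47973 − 3.336×31.74 = −13.40491; K_B = 73.18881 − 3.336×(0.8183 + 25.63) = −15.0427188.
Balance: K_A − x×(3.336 − 0.9137) = K_B, so x = (K_A − K_B)/(3.336 − 0.9137) = 1.63781/2.4223 = 0.676 km.

0.676 km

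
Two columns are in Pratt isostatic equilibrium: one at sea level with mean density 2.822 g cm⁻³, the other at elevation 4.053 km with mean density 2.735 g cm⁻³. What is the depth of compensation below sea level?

127 km

ρ_ref D = ρ (D + h) → D (ρ_ref − ρ) = ρ h.
D = ρ h/(ρ_ref − ρ) = 2.735 × 4.053 km/(2.822 − 2.735) = 127 km.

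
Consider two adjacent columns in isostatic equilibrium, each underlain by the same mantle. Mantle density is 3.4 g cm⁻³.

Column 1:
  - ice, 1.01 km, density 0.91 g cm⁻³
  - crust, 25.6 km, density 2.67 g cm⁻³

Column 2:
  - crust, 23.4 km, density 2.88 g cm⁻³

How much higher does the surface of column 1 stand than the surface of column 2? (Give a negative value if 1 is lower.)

2.66 km

For any compensation level in the mantle, the mantle terms cancel and isostasy reduces to e = (Σt_1 − Σt_2) − (Σ(ρt)_1 − Σ(ρt)_2) / ρ_m.
Σt_1 = 26.61 km; Σt_2 = 23.4 km; Σ(ρt)_1 = 69.2711; Σ(ρt)_2 = 67.392 (in km·g cm⁻³).
e = (26.61 − 23.4) − (69.2711 − 67.392) / 3.4 = 2.66 km.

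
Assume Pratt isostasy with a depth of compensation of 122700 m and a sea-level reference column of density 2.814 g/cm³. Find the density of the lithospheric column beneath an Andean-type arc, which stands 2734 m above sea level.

2.75 g/cm³

Pratt balance: ρ_ref D = ρ (D + h).
ρ = ρ_ref D/(D + h) = 2.814 × 122700 m/(122700 m + 2734 m) = 2.75 g/cm³.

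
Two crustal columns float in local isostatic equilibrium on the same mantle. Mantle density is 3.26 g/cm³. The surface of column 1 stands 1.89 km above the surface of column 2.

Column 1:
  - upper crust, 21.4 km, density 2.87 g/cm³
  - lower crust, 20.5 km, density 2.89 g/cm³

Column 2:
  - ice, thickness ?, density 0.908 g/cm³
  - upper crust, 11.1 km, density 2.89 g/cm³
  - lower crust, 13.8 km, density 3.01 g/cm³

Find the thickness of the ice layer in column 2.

Take the compensation level at the base of the deeper column (depth z_c below the surface of column 1) and equate Σ ρ_i t_i down to z_c; mantle fills any gap and the z_c terms cancel.
Column 1: 21.4×2.87 + 20.5×2.89 + (z_c − 41.9)×3.26
Column 2: 1.89×0 + x×0.908 + 11.1×2.89 + 13.8×3.01 + (z_c − 1.89 − 24.9 − x)×3.26
The z_c×3.26 term appears on both sides and cancels. Collect the known terms of each column as K = Σ(ρt)_known − 3.26 × (depth of known layers): K_1 = 120.663 − 3.26×41.9 = −15.931; K_2 = 73.617 − 3.26×(1.89 + 24.9) = −13.7184.
Balance: K_1 = K_2 − x×(3.26 − 0.908), so x = (K_2 − K_1)/(3.26 − 0.908) = 2.2126/2.352 = 0.941 km.

0.941 km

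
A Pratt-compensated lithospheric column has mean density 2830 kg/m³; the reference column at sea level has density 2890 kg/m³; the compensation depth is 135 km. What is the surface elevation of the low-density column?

ρ_ref D = ρ (D + h) → h = D (ρ_ref − ρ)/ρ.
h = 135 km × (2890 − 2830)/2830 = 2.86 km.

2.86 km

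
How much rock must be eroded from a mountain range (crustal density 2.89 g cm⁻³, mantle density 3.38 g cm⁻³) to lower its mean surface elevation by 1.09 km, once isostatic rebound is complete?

Net drop Δ = e − u = e − e ρ_c/ρ_m = e (ρ_m − ρ_c)/ρ_m.
e = Δ ρ_m/(ρ_m − ρ_c) = 1.09 km × 3.38/0.49 = 7.52 km.

7.52 km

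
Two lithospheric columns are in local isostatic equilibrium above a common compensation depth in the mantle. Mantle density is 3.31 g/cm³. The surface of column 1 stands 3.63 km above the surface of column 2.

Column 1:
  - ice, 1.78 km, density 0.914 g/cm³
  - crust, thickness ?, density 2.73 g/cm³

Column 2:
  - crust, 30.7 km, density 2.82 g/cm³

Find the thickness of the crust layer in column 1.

39.3 km

Take the compensation level at the base of the deeper column (depth z_c below the surface of column 1) and equate Σ ρ_i t_i down to z_c; mantle fills any gap and the z_c terms cancel.
Column 1: 1.78×0.914 + x×2.73 + (z_c − 1.78 − x)×3.31
Column 2: 3.63×0 + 30.7×2.82 + (z_c − 3.63 − 30.7)×3.31
The z_c×3.31 term appears on both sides and cancels. Collect the known terms of each column as K = Σ(ρt)_known − 3.31 × (depth of known layers): K_1 = 1.62692 − 3.31×1.78 = −4.26488; K_2 = 86.574 − 3.31×(3.63 + 30.7) = −27.0583.
Balance: K_1 − x×(3.31 − 2.73) = K_2, so x = (K_1 − K_2)/(3.31 − 2.73) = 22.7934/0.58 = 39.3 km.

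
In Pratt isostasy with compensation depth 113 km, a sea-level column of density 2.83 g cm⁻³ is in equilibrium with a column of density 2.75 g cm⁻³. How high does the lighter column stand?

ρ_ref D = ρ (D + h) → h = D (ρ_ref − ρ)/ρ.
h = 113 km × (2.83 − 2.75)/2.75 = 3.29 km.

3.29 km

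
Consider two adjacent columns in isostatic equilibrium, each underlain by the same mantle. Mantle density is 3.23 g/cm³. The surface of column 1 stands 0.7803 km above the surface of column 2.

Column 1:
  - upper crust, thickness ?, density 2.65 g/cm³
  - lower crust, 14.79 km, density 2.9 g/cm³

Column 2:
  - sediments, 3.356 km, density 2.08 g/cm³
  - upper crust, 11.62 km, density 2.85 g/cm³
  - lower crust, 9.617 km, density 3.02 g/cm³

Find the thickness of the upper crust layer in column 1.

13.7 km

Take the compensation level at the base of the deeper column (depth z_c below the surface of column 1) and equate Σ ρ_i t_i down to z_c; mantle fills any gap and the z_c terms cancel.
Column 1: x×2.65 + 14.79×2.9 + (z_c − 14.79 − x)×3.23
Column 2: 0.7803×0 + 3.356×2.08 + 11.62×2.85 + 9.617×3.02 + (z_c − 0.7803 − 24.593)×3.23
The z_c×3.23 term appears on both sides and cancels. Collect the known terms of each column as K = Σ(ρt)_known − 3.23 × (depth of known layers): K_1 = 42.891 − 3.23×14.79 = −4.8807; K_2 = 69.14082 − 3.23×(0.7803 + 24.593) = −12.814939.
Balance: K_1 − x×(3.23 − 2.65) = K_2, so x = (K_1 − K_2)/(3.23 − 2.65) = 7.93424/0.58 = 13.7 km.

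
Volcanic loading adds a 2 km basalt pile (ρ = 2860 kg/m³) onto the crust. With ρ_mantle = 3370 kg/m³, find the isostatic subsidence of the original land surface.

Subaerial loading: s = t ρ_load / ρ_m.
s = 2 km × 2860/3370 = 1.7 km.

1.7 km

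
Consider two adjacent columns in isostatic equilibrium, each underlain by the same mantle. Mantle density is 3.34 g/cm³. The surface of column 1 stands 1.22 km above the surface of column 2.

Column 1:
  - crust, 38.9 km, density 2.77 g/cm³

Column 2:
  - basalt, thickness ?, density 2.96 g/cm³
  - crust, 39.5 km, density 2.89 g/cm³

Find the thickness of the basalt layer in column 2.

Take the compensation level at the base of the deeper column (depth z_c below the surface of column 1) and equate Σ ρ_i t_i down to z_c; mantle fills any gap and the z_c terms cancel.
Column 1: 38.9×2.77 + (z_c − 38.9)×3.34
Column 2: 1.22×0 + x×2.96 + 39.5×2.89 + (z_c − 1.22 − 39.5 − x)×3.34
The z_c×3.34 term appears on both sides and cancels. Collect the known terms of each column as K = Σ(ρt)_known − 3.34 × (depth of known layers): K_1 = 107.753 − 3.34×38.9 = −22.173; K_2 = 114.155 − 3.34×(1.22 + 39.5) = −21.8498.
Balance: K_1 = K_2 − x×(3.34 − 2.96), so x = (K_2 − K_1)/(3.34 − 2.96) = 0.3232/0.38 = 0.851 km.

0.851 km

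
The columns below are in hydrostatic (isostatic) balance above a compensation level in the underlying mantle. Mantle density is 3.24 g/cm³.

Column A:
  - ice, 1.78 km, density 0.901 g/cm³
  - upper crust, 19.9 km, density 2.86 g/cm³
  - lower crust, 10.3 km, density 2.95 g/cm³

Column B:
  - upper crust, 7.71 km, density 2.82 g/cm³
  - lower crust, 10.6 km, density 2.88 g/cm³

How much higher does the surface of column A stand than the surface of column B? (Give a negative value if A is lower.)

2.36 km

For any compensation level in the mantle, the mantle terms cancel and isostasy reduces to e = (Σt_A − Σt_B) − (Σ(ρt)_A − Σ(ρt)_B) / ρ_m.
Σt_A = 31.98 km; Σt_B = 18.31 km; Σ(ρt)_A = 88.90278; Σ(ρt)_B = 52.2702 (in km·g/cm³).
e = (31.98 − 18.31) − (88.90278 − 52.2702) / 3.24 = 2.36 km.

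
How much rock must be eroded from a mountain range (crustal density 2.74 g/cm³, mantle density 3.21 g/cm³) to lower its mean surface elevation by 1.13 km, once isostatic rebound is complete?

7.72 km

Net drop Δ = e − u = e − e ρ_c/ρ_m = e (ρ_m − ρ_c)/ρ_m.
e = Δ ρ_m/(ρ_m − ρ_c) = 1.13 km × 3.21/0.47 = 7.72 km.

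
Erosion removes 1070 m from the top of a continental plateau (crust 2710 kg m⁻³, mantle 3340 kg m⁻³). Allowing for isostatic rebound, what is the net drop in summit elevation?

Rebound u = e ρ_c/ρ_m = 1070 m × 2710/3340 = 868.2 m.
Net surface drop = e − u = 1070 m − 868.2 m = e (ρ_m − ρ_c)/ρ_m = 202 m.

202 m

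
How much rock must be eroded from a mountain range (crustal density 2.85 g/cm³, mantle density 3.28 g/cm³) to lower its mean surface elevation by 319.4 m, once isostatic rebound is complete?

2440 m

Net drop Δ = e − u = e − e ρ_c/ρ_m = e (ρ_m − ρ_c)/ρ_m.
e = Δ ρ_m/(ρ_m − ρ_c) = 319.4 m × 3.28/0.43 = 2440 m.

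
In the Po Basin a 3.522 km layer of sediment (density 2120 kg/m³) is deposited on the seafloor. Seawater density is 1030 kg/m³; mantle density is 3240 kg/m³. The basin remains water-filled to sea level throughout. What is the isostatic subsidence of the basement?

Submarine loading: the sediment displaces seawater, and the subsidence is in turn flooded, so s (ρ_m − ρ_w) = t (ρ_sed − ρ_w).
s = 3.522 km × (2120 − 1030) / (3240 − 1030) = 1.74 km.

1.74 km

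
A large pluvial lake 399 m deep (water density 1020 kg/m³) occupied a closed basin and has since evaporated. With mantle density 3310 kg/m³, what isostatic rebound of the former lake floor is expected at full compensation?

123 m

u = d ρ_w/ρ_m = 399 m × 1020/3310 = 123 m.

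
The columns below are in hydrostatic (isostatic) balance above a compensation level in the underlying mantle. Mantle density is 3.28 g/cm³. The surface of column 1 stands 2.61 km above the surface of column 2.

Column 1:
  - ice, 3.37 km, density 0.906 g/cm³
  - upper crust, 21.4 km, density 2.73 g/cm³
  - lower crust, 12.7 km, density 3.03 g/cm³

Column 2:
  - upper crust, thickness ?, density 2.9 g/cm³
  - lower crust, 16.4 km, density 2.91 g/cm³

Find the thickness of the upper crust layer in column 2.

21.9 km

Take the compensation level at the base of the deeper column (depth z_c below the surface of column 1) and equate Σ ρ_i t_i down to z_c; mantle fills any gap and the z_c terms cancel.
Column 1: 3.37×0.906 + 21.4×2.73 + 12.7×3.03 + (z_c − 37.47)×3.28
Column 2: 2.61×0 + x×2.9 + 16.4×2.91 + (z_c − 2.61 − 16.4 − x)×3.28
The z_c×3.28 term appears on both sides and cancels. Collect the known terms of each column as K = Σ(ρt)_known − 3.28 × (depth of known layers): K_1 = 99.95622 − 3.28×37.47 = −22.94538; K_2 = 47.724 − 3.28×(2.61 + 16.4) = −14.6288.
Balance: K_1 = K_2 − x×(3.28 − 2.9), so x = (K_2 − K_1)/(3.28 − 2.9) = 8.31658/0.38 = 21.9 km.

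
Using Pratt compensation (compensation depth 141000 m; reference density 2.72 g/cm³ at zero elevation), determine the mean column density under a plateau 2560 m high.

Pratt balance: ρ_ref D = ρ (D + h).
ρ = ρ_ref D/(D + h) = 2.72 × 141000 m/(141000 m + 2560 m) = 2.67 g/cm³.

2.67 g/cm³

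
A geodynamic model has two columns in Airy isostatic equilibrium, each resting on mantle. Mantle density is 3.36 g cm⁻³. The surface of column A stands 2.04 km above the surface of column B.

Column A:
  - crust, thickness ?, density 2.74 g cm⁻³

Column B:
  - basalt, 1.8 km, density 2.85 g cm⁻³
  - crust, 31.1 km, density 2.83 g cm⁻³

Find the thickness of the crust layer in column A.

Take the compensation level at the base of the deeper column (depth z_c below the surface of column A) and equate Σ ρ_i t_i down to z_c; mantle fills any gap and the z_c terms cancel.
Column A: x×2.74 + (z_c − 0 − x)×3.36
Column B: 2.04×0 + 1.8×2.85 + 31.1×2.83 + (z_c − 2.04 − 32.9)×3.36
The z_c×3.36 term appears on both sides and cancels. Collect the known terms of each column as K = Σ(ρt)_known − 3.36 × (depth of known layers): K_A = 0 − 3.36×0 = 0; K_B = 93.143 − 3.36×(2.04 + 32.9) = −24.2554.
Balance: K_A − x×(3.36 − 2.74) = K_B, so x = (K_A − K_B)/(3.36 − 2.74) = 24.2554/0.62 = 39.1 km.

39.1 km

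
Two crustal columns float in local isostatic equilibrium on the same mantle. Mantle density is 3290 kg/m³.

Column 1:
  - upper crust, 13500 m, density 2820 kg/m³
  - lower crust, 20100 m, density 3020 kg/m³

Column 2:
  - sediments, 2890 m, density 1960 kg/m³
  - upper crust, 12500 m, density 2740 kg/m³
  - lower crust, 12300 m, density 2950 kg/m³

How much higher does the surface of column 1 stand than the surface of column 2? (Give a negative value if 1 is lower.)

−951 m

For any compensation level in the mantle, the mantle terms cancel and isostasy reduces to e = (Σt_1 − Σt_2) − (Σ(ρt)_1 − Σ(ρt)_2) / ρ_m.
Σt_1 = 33600 m; Σt_2 = 27690 m; Σ(ρt)_1 = 98772000; Σ(ρt)_2 = 76199400 (in m·kg/m³).
e = (33600 − 27690) − (98772000 − 76199400) / 3290 = −951 m.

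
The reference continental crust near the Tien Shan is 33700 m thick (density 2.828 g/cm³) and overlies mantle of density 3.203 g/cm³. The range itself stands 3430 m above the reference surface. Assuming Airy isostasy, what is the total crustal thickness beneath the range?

63000 m

Root depth r = h ρ_c / (ρ_m − ρ_c) = 3430 m × 2.828 / 0.375 = 25870 m.
Total thickness = T + h + r = 33700 m + 3430 m + 25870 m = 63000 m.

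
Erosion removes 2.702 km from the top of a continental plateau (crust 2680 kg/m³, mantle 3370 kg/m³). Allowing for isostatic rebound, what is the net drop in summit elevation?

0.553 km

Rebound u = e ρ_c/ρ_m = 2.702 km × 2680/3370 = 2.149 km.
Net surface drop = e − u = 2.702 km − 2.149 km = e (ρ_m − ρ_c)/ρ_m = 0.553 km.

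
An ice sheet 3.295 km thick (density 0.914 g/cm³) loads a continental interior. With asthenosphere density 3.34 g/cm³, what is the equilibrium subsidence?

0.902 km

Balancing pressure at the compensation depth: the ice load ρ_ice t is balanced by mantle displaced below, ρ_m s.
s = t ρ_ice / ρ_m = 3.295 km × 0.914/3.34 = 0.902 km.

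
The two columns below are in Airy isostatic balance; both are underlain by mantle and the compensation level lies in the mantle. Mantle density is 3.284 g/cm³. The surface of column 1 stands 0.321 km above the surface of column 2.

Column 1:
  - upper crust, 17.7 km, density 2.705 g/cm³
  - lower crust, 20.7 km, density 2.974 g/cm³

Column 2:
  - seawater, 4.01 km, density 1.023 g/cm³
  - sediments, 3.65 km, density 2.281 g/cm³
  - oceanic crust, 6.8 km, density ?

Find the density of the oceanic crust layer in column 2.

Take the compensation level at the base of the deeper column (depth z_c below the surface of column 1) and equate Σ ρ_i t_i down to z_c; mantle fills any gap and the z_c terms cancel.
Column 1: 17.7×2.705 + 20.7×2.974 + (z_c − 38.4)×3.284
Column 2: 0.321×0 + 4.01×1.023 + 3.65×2.281 + 6.8×ρ + (z_c − 0.321 − 14.46)×3.284
The z_c×3.284 term appears on both sides and cancels. Collect the known terms of each column as K = Σ(ρt)_known − 3.284 × (depth of known layers): K_1 = 109.4403 − 3.284×38.4 = −16.6653; K_2 = 12.42788 − 3.284×(0.321 + 14.46) = −36.112924.
Balance: K_1 = K_2 + 6.8×ρ, so ρ = (K_1 − K_2)/6.8 = 19.4476/6.8 = 2.86 g/cm³.

2.86 g/cm³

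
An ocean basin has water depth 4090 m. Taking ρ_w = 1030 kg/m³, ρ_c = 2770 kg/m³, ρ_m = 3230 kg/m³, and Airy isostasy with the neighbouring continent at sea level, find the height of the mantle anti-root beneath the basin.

15500 m

For local isostatic compensation: replacing crust with seawater at the top is compensated by replacing crust with mantle at the base: d (ρ_c − ρ_w) = a (ρ_m − ρ_c).
a = d (ρ_c − ρ_w)/(ρ_m − ρ_c) = 4090 m × 1740/460 = 15500 m.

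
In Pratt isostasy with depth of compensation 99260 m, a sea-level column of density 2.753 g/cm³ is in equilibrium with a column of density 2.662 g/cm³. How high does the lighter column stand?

ρ_ref D = ρ (D + h) → h = D (ρ_ref − ρ)/ρ.
h = 99260 m × (2.753 − 2.662)/2.662 = 3390 m.

3390 m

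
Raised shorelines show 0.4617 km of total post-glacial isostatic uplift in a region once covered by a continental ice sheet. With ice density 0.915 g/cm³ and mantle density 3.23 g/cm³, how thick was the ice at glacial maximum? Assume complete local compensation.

u = t ρ_ice/ρ_m → t = u ρ_m/ρ_ice = 0.4617 km × 3.23/0.915 = 1.63 km.

1.63 km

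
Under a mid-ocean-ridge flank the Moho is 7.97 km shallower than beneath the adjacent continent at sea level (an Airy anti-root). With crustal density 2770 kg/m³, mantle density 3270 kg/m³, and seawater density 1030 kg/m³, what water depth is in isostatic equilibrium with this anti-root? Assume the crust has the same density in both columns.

2.29 km

Replacing a thickness d of crust by seawater at the top must be balanced by replacing crust with mantle at the base: d (ρ_c − ρ_w) = a (ρ_m − ρ_c).
d = a (ρ_m − ρ_c)/(ρ_c − ρ_w) = 7.97 km × 500/1740 = 2.29 km.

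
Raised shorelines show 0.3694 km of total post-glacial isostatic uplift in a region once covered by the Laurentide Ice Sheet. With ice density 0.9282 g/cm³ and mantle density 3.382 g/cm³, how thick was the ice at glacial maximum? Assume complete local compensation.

1.35 km

u = t ρ_ice/ρ_m → t = u ρ_m/ρ_ice = 0.3694 km × 3.382/0.9282 = 1.35 km.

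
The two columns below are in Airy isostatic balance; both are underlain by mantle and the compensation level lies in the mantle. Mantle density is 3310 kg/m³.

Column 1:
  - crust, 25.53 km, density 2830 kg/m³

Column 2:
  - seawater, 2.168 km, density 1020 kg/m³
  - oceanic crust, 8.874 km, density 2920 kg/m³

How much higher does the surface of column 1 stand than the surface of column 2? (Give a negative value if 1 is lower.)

For any compensation level in the mantle, the mantle terms cancel and isostasy reduces to e = (Σt_1 − Σt_2) − (Σ(ρt)_1 − Σ(ρt)_2) / ρ_m.
Σt_1 = 25.53 km; Σt_2 = 11.042 km; Σ(ρt)_1 = 72249.9; Σ(ρt)_2 = 28123.44 (in km·kg/m³).
e = (25.53 − 11.042) − (72249.9 − 28123.44) / 3310 = 1.16 km.

1.16 km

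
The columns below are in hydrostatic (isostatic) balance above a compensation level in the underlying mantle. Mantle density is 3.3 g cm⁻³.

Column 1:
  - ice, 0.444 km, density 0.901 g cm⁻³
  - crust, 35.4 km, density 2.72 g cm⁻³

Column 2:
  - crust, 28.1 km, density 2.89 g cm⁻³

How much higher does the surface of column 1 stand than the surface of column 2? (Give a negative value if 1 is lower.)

3.05 km

For any compensation level in the mantle, the mantle terms cancel and isostasy reduces to e = (Σt_1 − Σt_2) − (Σ(ρt)_1 − Σ(ρt)_2) / ρ_m.
Σt_1 = 35.844 km; Σt_2 = 28.1 km; Σ(ρt)_1 = 96.688044; Σ(ρt)_2 = 81.209 (in km·g cm⁻³).
e = (35.844 − 28.1) − (96.688044 − 81.209) / 3.3 = 3.05 km.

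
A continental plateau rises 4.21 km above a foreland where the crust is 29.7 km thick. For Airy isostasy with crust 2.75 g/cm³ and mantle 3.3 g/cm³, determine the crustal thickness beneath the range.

55 km

Root depth r = h ρ_c / (ρ_m − ρ_c) = 4.21 km × 2.75 / 0.55 = 21.05 km.
Total thickness = T + h + r = 29.7 km + 4.21 km + 21.05 km = 55 km.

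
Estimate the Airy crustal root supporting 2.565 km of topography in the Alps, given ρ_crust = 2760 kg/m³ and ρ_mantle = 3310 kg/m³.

12.9 km

Balancing pressure at the compensation depth: the weight of the topography is balanced by the buoyancy of the root, ρ_c h = (ρ_m − ρ_c) r.
r = h · ρ_c / (ρ_m − ρ_c) = 2.565 km × 2760 / (3310 − 2760) = 12.9 km.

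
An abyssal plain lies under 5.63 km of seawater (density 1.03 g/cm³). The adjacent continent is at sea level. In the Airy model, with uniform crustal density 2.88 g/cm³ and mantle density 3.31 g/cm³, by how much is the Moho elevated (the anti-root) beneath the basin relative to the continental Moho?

24.2 km

Equating mass per unit area of the two columns: replacing crust with seawater at the top is compensated by replacing crust with mantle at the base: d (ρ_c − ρ_w) = a (ρ_m − ρ_c).
a = d (ρ_c − ρ_w)/(ρ_m − ρ_c) = 5.63 km × 1.85/0.43 = 24.2 km.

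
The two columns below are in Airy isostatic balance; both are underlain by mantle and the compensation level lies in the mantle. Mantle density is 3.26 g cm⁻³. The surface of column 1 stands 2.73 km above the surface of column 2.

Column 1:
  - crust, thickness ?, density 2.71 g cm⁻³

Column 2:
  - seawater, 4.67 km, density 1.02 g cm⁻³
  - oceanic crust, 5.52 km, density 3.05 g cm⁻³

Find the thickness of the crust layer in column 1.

37.3 km

Take the compensation level at the base of the deeper column (depth z_c below the surface of column 1) and equate Σ ρ_i t_i down to z_c; mantle fills any gap and the z_c terms cancel.
Column 1: x×2.71 + (z_c − 0 − x)×3.26
Column 2: 2.73×0 + 4.67×1.02 + 5.52×3.05 + (z_c − 2.73 − 10.19)×3.26
The z_c×3.26 term appears on both sides and cancels. Collect the known terms of each column as K = Σ(ρt)_known − 3.26 × (depth of known layers): K_1 = 0 − 3.26×0 = 0; K_2 = 21.5994 − 3.26×(2.73 + 10.19) = −20.5198.
Balance: K_1 − x×(3.26 − 2.71) = K_2, so x = (K_1 − K_2)/(3.26 − 2.71) = 20.5198/0.55 = 37.3 km.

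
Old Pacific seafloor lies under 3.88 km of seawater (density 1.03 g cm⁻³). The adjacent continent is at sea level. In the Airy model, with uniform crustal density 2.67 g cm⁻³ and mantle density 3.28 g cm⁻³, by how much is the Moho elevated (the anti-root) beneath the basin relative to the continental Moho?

Isostatic balance requires: replacing crust with seawater at the top is compensated by replacing crust with mantle at the base: d (ρ_c − ρ_w) = a (ρ_m − ρ_c).
a = d (ρ_c − ρ_w)/(ρ_m − ρ_c) = 3.88 km × 1.64/0.61 = 10.4 km.

10.4 km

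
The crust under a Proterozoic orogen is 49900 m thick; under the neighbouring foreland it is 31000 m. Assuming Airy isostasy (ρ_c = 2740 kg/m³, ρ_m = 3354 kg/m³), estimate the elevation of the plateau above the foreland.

3460 m

Excess crust Δ = 49900 m − 31000 m = 18900 m, split between elevation h and root r with h + r = Δ.
Airy balance ρ_c h = (ρ_m − ρ_c) r gives r = h ρ_c/(ρ_m − ρ_c), so h (1 + ρ_c/(ρ_m − ρ_c)) = Δ, i.e. h = Δ (ρ_m − ρ_c)/ρ_m.
h = 18900 m × 614/3354 = 3460 m.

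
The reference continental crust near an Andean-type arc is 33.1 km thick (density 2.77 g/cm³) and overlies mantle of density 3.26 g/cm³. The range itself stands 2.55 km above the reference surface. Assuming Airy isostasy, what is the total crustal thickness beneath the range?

Root depth r = h ρ_c / (ρ_m − ρ_c) = 2.55 km × 2.77 / 0.49 = 14.42 km.
Total thickness = T + h + r = 33.1 km + 2.55 km + 14.42 km = 50.1 km.

50.1 km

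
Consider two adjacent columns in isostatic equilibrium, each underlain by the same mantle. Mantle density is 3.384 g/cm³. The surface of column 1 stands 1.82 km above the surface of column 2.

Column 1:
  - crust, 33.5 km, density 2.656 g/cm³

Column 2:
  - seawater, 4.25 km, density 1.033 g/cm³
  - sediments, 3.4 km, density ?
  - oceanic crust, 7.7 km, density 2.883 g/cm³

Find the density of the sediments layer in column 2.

2.1 g/cm³

Take the compensation level at the base of the deeper column (depth z_c below the surface of column 1) and equate Σ ρ_i t_i down to z_c; mantle fills any gap and the z_c terms cancel.
Column 1: 33.5×2.656 + (z_c − 33.5)×3.384
Column 2: 1.82×0 + 4.25×1.033 + 3.4×ρ + 7.7×2.883 + (z_c − 1.82 − 15.35)×3.384
The z_c×3.384 term appears on both sides and cancels. Collect the known terms of each column as K = Σ(ρt)_known − 3.384 × (depth of known layers): K_1 = 88.976 − 3.384×33.5 = −24.388; K_2 = 26.58935 − 3.384×(1.82 + 15.35) = −31.51393.
Balance: K_1 = K_2 + 3.4×ρ, so ρ = (K_1 − K_2)/3.4 = 7.12593/3.4 = 2.1 g/cm³.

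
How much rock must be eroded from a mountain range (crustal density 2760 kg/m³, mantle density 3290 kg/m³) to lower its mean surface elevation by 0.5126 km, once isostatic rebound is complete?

Net drop Δ = e − u = e − e ρ_c/ρ_m = e (ρ_m − ρ_c)/ρ_m.
e = Δ ρ_m/(ρ_m − ρ_c) = 0.5126 km × 3290/530 = 3.18 km.

3.18 km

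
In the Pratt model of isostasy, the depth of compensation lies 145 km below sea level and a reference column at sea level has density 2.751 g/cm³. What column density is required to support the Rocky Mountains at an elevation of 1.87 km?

Pratt balance: ρ_ref D = ρ (D + h).
ρ = ρ_ref D/(D + h) = 2.751 × 145 km/(145 km + 1.87 km) = 2.72 g/cm³.

2.72 g/cm³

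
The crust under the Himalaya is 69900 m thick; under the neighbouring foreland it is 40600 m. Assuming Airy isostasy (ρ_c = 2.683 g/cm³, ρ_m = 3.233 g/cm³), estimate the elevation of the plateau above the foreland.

4980 m

Excess crust Δ = 69900 m − 40600 m = 29300 m, split between elevation h and root r with h + r = Δ.
Airy balance ρ_c h = (ρ_m − ρ_c) r gives r = h ρ_c/(ρ_m − ρ_c), so h (1 + ρ_c/(ρ_m − ρ_c)) = Δ, i.e. h = Δ (ρ_m − ρ_c)/ρ_m.
h = 29300 m × 0.55/3.233 = 4980 m.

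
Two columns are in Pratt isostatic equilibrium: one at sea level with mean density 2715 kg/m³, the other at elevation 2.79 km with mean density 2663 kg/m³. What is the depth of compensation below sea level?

143 km

ρ_ref D = ρ (D + h) → D (ρ_ref − ρ) = ρ h.
D = ρ h/(ρ_ref − ρ) = 2663 × 2.79 km/(2715 − 2663) = 143 km.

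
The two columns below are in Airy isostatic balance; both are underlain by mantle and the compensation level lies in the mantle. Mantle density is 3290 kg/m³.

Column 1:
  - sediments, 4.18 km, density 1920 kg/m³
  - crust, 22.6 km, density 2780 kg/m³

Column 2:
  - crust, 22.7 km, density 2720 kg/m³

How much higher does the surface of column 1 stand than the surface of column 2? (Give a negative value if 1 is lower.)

For any compensation level in the mantle, the mantle terms cancel and isostasy reduces to e = (Σt_1 − Σt_2) − (Σ(ρt)_1 − Σ(ρt)_2) / ρ_m.
Σt_1 = 26.78 km; Σt_2 = 22.7 km; Σ(ρt)_1 = 70853.6; Σ(ρt)_2 = 61744 (in km·kg/m³).
e = (26.78 − 22.7) − (70853.6 − 61744) / 3290 = 1.31 km.

1.31 km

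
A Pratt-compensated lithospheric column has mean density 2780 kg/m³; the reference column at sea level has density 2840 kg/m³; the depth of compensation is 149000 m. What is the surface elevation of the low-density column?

3220 m

ρ_ref D = ρ (D + h) → h = D (ρ_ref − ρ)/ρ.
h = 149000 m × (2840 − 2780)/2780 = 3220 m.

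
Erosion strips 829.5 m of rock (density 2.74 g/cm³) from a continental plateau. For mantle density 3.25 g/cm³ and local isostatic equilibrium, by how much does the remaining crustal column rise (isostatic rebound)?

Unloading: uplift u = e ρ_c/ρ_m = 829.5 m × 2.74/3.25 = 699 m.

699 m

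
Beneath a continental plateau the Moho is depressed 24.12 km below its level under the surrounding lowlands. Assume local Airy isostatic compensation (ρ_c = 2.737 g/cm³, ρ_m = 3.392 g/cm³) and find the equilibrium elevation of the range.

5.77 km

For local isostatic compensation: ρ_c h = (ρ_m − ρ_c) r.
h = r (ρ_m − ρ_c) / ρ_c = 24.12 km × (3.392 − 2.737) / 2.737 = 5.77 km.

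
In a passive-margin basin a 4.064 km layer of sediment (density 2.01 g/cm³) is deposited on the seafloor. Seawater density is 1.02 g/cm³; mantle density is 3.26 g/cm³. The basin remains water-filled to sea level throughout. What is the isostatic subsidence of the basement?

1.8 km

Submarine loading: the sediment displaces seawater, and the subsidence is in turn flooded, so s (ρ_m − ρ_w) = t (ρ_sed − ρ_w).
s = 4.064 km × (2.01 − 1.02) / (3.26 − 1.02) = 1.8 km.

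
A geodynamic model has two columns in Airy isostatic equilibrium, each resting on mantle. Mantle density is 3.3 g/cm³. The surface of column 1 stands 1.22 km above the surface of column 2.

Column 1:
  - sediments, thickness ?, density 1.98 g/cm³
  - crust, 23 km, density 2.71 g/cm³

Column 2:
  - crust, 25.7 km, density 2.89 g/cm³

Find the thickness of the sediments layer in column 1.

0.752 km

Take the compensation level at the base of the deeper column (depth z_c below the surface of column 1) and equate Σ ρ_i t_i down to z_c; mantle fills any gap and the z_c terms cancel.
Column 1: x×1.98 + 23×2.71 + (z_c − 23 − x)×3.3
Column 2: 1.22×0 + 25.7×2.89 + (z_c − 1.22 − 25.7)×3.3
The z_c×3.3 term appears on both sides and cancels. Collect the known terms of each column as K = Σ(ρt)_known − 3.3 × (depth of known layers): K_1 = 62.33 − 3.3×23 = −13.57; K_2 = 74.273 − 3.3×(1.22 + 25.7) = −14.563.
Balance: K_1 − x×(3.3 − 1.98) = K_2, so x = (K_1 − K_2)/(3.3 − 1.98) = 0.993/1.32 = 0.752 km.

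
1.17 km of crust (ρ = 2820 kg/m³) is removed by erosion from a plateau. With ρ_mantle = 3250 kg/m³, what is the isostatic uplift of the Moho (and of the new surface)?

Unloading: uplift u = e ρ_c/ρ_m = 1.17 km × 2820/3250 = 1.02 km.

1.02 km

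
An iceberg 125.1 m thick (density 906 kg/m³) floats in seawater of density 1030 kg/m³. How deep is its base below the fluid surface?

110 m

Draft d = t ρ_obj/ρ_fluid = 125.1 m × 906/1030 = 110 m.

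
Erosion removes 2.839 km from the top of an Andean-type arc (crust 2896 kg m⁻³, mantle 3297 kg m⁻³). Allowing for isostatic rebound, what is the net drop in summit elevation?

Rebound u = e ρ_c/ρ_m = 2.839 km × 2896/3297 = 2.494 km.
Net surface drop = e − u = 2.839 km − 2.494 km = e (ρ_m − ρ_c)/ρ_m = 0.345 km.

0.345 km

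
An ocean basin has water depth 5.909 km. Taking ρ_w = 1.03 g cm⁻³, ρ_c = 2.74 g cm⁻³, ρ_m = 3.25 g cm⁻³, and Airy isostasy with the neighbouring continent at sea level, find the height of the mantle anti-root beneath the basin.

19.8 km

Balancing pressure at the compensation depth: replacing crust with seawater at the top is compensated by replacing crust with mantle at the base: d (ρ_c − ρ_w) = a (ρ_m − ρ_c).
a = d (ρ_c − ρ_w)/(ρ_m − ρ_c) = 5.909 km × 1.71/0.51 = 19.8 km.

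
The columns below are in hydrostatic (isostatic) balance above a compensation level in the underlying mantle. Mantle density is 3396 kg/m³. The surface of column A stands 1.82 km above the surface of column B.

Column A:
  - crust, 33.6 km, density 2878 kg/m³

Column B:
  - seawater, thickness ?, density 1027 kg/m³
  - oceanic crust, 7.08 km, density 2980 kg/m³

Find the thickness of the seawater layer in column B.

Take the compensation level at the base of the deeper column (depth z_c below the surface of column A) and equate Σ ρ_i t_i down to z_c; mantle fills any gap and the z_c terms cancel.
Column A: 33.6×2878 + (z_c − 33.6)×3396
Column B: 1.82×0 + x×1027 + 7.08×2980 + (z_c − 1.82 − 7.08 − x)×3396
The z_c×3396 term appears on both sides and cancels. Collect the known terms of each column as K = Σ(ρt)_known − 3396 × (depth of known layers): K_A = 96700.8 − 3396×33.6 = −17404.8; K_B = 21098.4 − 3396×(1.82 + 7.08) = −9126.
Balance: K_A = K_B − x×(3396 − 1027), so x = (K_B − K_A)/(3396 − 1027) = 8278.8/2369 = 3.49 km.

3.49 km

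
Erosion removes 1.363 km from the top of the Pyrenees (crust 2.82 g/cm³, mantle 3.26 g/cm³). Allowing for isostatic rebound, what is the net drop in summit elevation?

Rebound u = e ρ_c/ρ_m = 1.363 km × 2.82/3.26 = 1.179 km.
Net surface drop = e − u = 1.363 km − 1.179 km = e (ρ_m − ρ_c)/ρ_m = 0.184 km.

0.184 km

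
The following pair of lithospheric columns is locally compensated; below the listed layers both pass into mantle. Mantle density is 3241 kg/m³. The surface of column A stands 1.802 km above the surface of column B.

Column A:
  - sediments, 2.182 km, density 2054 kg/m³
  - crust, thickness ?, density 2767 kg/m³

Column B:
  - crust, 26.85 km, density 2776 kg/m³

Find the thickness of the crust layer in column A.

Take the compensation level at the base of the deeper column (depth z_c below the surface of column A) and equate Σ ρ_i t_i down to z_c; mantle fills any gap and the z_c terms cancel.
Column A: 2.182×2054 + x×2767 + (z_c − 2.182 − x)×3241
Column B: 1.802×0 + 26.85×2776 + (z_c − 1.802 − 26.85)×3241
The z_c×3241 term appears on both sides and cancels. Collect the known terms of each column as K = Σ(ρt)_known − 3241 × (depth of known layers): K_A = 4481.828 − 3241×2.182 = −2590.034; K_B = 74535.6 − 3241×(1.802 + 26.85) = −18325.532.
Balance: K_A − x×(3241 − 2767) = K_B, so x = (K_A − K_B)/(3241 − 2767) = 15735.5/474 = 33.2 km.

33.2 km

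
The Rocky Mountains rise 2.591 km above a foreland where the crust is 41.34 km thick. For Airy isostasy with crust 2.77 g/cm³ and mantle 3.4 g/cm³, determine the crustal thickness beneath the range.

Root depth r = h ρ_c / (ρ_m − ρ_c) = 2.591 km × 2.77 / 0.63 = 11.39 km.
Total thickness = T + h + r = 41.34 km + 2.591 km + 11.39 km = 55.3 km.

55.3 km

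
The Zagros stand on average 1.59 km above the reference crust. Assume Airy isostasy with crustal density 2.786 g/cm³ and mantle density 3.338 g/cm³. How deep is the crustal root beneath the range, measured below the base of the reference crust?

Equating mass per unit area of the two columns: the weight of the topography is balanced by the buoyancy of the root, ρ_c h = (ρ_m − ρ_c) r.
r = h · ρ_c / (ρ_m − ρ_c) = 1.59 km × 2.786 / (3.338 − 2.786) = 8.02 km.

8.02 km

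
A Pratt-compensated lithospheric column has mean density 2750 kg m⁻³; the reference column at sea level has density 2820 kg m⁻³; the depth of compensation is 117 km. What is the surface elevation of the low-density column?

2.98 km

ρ_ref D = ρ (D + h) → h = D (ρ_ref − ρ)/ρ.
h = 117 km × (2820 − 2750)/2750 = 2.98 km.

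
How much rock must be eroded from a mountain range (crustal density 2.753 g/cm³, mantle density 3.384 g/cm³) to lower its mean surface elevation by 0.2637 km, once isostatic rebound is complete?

Net drop Δ = e − u = e − e ρ_c/ρ_m = e (ρ_m − ρ_c)/ρ_m.
e = Δ ρ_m/(ρ_m − ρ_c) = 0.2637 km × 3.384/0.631 = 1.41 km.

1.41 km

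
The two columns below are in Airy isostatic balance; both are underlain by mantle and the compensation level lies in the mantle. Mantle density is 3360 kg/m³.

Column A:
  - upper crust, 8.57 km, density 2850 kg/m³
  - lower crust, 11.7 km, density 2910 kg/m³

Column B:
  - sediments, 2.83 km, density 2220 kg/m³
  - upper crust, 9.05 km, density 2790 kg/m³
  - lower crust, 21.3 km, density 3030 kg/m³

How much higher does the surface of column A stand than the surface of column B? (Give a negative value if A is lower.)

−1.72 km

For any compensation level in the mantle, the mantle terms cancel and isostasy reduces to e = (Σt_A − Σt_B) − (Σ(ρt)_A − Σ(ρt)_B) / ρ_m.
Σt_A = 20.27 km; Σt_B = 33.18 km; Σ(ρt)_A = 58471.5; Σ(ρt)_B = 96071.1 (in km·kg/m³).
e = (20.27 − 33.18) − (58471.5 − 96071.1) / 3360 = −1.72 km.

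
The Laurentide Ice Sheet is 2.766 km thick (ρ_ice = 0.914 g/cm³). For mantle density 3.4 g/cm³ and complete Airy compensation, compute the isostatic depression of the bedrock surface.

By Archimedes' principle applied to the lithosphere: the ice load ρ_ice t is balanced by mantle displaced below, ρ_m s.
s = t ρ_ice / ρ_m = 2.766 km × 0.914/3.4 = 0.744 km.

0.744 km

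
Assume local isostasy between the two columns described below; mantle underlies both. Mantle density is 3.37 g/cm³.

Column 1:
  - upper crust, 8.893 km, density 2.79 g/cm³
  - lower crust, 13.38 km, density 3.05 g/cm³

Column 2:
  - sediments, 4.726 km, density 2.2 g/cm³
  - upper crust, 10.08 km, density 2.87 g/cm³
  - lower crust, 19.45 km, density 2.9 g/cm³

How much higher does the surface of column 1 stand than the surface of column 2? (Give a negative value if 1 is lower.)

−3.05 km

For any compensation level in the mantle, the mantle terms cancel and isostasy reduces to e = (Σt_1 − Σt_2) − (Σ(ρt)_1 − Σ(ρt)_2) / ρ_m.
Σt_1 = 22.273 km; Σt_2 = 34.256 km; Σ(ρt)_1 = 65.62047; Σ(ρt)_2 = 95.7318 (in km·g/cm³).
e = (22.273 − 34.256) − (65.62047 − 95.7318) / 3.37 = −3.05 km.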